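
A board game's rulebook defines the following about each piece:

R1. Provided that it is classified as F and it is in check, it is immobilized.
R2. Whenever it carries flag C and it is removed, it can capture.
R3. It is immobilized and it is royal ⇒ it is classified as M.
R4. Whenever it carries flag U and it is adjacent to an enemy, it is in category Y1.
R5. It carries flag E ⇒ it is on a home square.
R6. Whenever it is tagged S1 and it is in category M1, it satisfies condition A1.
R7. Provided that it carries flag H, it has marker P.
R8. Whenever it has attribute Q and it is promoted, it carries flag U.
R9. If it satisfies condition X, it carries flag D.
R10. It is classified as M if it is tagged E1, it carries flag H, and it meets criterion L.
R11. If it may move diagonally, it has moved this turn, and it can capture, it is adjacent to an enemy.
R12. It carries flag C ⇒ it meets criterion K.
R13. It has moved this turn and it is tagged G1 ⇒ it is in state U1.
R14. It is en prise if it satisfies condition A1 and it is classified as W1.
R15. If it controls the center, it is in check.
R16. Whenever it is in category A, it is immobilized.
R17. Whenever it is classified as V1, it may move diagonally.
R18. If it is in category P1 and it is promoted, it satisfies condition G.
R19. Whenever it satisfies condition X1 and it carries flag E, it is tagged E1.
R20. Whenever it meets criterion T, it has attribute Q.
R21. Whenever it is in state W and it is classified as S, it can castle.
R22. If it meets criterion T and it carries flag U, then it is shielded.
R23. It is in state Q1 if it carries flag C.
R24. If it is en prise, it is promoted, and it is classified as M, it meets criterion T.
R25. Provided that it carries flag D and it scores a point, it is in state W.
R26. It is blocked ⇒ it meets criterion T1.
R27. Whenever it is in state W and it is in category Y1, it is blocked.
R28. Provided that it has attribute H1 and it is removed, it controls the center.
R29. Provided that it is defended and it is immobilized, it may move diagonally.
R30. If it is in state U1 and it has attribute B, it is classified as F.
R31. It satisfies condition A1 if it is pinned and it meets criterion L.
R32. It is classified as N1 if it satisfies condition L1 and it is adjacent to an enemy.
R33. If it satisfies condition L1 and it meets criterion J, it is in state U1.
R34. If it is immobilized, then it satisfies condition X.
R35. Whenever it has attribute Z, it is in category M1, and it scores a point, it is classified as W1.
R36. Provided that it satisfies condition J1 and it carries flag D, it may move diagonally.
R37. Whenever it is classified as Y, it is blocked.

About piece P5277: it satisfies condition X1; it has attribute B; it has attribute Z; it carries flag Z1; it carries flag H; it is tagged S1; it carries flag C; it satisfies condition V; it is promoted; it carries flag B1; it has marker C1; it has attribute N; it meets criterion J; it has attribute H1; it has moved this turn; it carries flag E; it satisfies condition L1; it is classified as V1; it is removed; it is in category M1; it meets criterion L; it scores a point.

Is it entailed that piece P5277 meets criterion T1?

By R2 (it carries flag C, it is removed): it can capture.
By R6 (it is tagged S1, it is in category M1): it satisfies condition A1.
By R17 (it is classified as V1): it may move diagonally.
By R19 (it satisfies condition X1, it carries flag E): it is tagged E1.
By R28 (it has attribute H1, it is removed): it controls the center.
By R33 (it satisfies condition L1, it meets criterion J): it is in state U1.
By R35 (it has attribute Z, it is in category M1, it scores a point): it is classified as W1.
By R10 (it is tagged E1, it carries flag H, it meets criterion L): it is classified as M.
By R11 (it may move diagonally, it has moved this turn, it can capture): it is adjacent to an enemy.
By R14 (it satisfies condition A1, it is classified as W1): it is en prise.
By R15 (it controls the center): it is in check.
By R24 (it is en prise, it is promoted, it is classified as M): it meets criterion T.
By R30 (it is in state U1, it has attribute B): it is classified as F.
By R1 (it is classified as F, it is in check): it is immobilized.
By R20 (it meets criterion T): it has attribute Q.
By R34 (it is immobilized): it satisfies condition X.
By R8 (it has attribute Q, it is promoted): it carries flag U.
By R9 (it satisfies condition X): it carries flag D.
By R25 (it carries flag D, it scores a point): it is in state W.
By R4 (it carries flag U, it is adjacent to an enemy): it is in category Y1.
By R27 (it is in state W, it is in category Y1): it is blocked.
By R26 (it is blocked): it meets criterion T1.

Yes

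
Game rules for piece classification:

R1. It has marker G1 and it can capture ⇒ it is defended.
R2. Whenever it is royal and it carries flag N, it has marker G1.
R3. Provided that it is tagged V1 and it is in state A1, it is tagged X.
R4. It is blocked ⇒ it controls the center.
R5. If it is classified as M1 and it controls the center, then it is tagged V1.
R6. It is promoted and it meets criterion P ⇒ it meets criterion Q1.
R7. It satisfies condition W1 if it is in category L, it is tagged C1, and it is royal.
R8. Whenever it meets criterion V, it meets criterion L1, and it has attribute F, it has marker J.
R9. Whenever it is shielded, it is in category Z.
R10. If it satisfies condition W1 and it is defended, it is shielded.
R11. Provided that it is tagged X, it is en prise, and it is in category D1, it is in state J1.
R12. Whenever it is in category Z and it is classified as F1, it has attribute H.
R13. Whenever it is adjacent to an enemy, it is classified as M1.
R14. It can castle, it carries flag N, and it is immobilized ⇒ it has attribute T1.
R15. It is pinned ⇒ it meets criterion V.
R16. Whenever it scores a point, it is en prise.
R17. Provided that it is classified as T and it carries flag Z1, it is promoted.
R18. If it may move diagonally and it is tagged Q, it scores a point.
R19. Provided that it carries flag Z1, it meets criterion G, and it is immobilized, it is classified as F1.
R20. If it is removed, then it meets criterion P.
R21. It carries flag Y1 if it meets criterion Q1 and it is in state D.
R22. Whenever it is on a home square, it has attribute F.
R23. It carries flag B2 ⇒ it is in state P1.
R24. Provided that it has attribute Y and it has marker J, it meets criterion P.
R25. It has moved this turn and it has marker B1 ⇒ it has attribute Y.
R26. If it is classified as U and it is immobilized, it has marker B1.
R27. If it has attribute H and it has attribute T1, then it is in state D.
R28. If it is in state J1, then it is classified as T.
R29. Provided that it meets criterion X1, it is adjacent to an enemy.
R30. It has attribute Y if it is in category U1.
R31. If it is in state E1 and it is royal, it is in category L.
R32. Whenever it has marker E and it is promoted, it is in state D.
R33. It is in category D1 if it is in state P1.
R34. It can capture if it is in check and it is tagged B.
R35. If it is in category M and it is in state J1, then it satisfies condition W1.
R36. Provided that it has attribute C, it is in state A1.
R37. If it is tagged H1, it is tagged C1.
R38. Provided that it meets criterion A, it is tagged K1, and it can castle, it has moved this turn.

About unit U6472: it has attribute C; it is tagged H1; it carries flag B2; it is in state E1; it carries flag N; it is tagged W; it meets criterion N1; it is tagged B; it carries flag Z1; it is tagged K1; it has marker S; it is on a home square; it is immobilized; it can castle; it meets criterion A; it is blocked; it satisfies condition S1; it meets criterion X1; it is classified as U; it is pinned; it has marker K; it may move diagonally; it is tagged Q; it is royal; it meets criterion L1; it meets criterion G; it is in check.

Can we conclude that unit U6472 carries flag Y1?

Yes

By R2 (it is royal, it carries flag N): it has marker G1.
By R4 (it is blocked): it controls the center.
By R14 (it can castle, it carries flag N, it is immobilized): it has attribute T1.
By R15 (it is pinned): it meets criterion V.
By R18 (it may move diagonally, it is tagged Q): it scores a point.
By R19 (it carries flag Z1, it meets criterion G, it is immobilized): it is classified as F1.
By R22 (it is on a home square): it has attribute F.
By R23 (it carries flag B2): it is in state P1.
By R26 (it is classified as U, it is immobilized): it has marker B1.
By R29 (it meets criterion X1): it is adjacent to an enemy.
By R31 (it is in state E1, it is royal): it is in category L.
By R33 (it is in state P1): it is in category D1.
By R34 (it is in check, it is tagged B): it can capture.
By R36 (it has attribute C): it is in state A1.
By R37 (it is tagged H1): it is tagged C1.
By R38 (it meets criterion A, it is tagged K1, it can castle): it has moved this turn.
By R1 (it has marker G1, it can capture): it is defended.
By R7 (it is in category L, it is tagged C1, it is royal): it satisfies condition W1.
By R8 (it meets criterion V, it meets criterion L1, it has attribute F): it has marker J.
By R10 (it satisfies condition W1, it is defended): it is shielded.
By R13 (it is adjacent to an enemy): it is classified as M1.
By R16 (it scores a point): it is en prise.
By R25 (it has moved this turn, it has marker B1): it has attribute Y.
By R5 (it is classified as M1, it controls the center): it is tagged V1.
By R9 (it is shielded): it is in category Z.
By R12 (it is in category Z, it is classified as F1): it has attribute H.
By R24 (it has attribute Y, it has marker J): it meets criterion P.
By R27 (it has attribute H, it has attribute T1): it is in state D.
By R3 (it is tagged V1, it is in state A1): it is tagged X.
By R11 (it is tagged X, it is en prise, it is in category D1): it is in state J1.
By R28 (it is in state J1): it is classified as T.
By R17 (it is classified as T, it carries flag Z1): it is promoted.
By R6 (it is promoted, it meets criterion P): it meets criterion Q1.
By R21 (it meets criterion Q1, it is in state D): it carries flag Y1.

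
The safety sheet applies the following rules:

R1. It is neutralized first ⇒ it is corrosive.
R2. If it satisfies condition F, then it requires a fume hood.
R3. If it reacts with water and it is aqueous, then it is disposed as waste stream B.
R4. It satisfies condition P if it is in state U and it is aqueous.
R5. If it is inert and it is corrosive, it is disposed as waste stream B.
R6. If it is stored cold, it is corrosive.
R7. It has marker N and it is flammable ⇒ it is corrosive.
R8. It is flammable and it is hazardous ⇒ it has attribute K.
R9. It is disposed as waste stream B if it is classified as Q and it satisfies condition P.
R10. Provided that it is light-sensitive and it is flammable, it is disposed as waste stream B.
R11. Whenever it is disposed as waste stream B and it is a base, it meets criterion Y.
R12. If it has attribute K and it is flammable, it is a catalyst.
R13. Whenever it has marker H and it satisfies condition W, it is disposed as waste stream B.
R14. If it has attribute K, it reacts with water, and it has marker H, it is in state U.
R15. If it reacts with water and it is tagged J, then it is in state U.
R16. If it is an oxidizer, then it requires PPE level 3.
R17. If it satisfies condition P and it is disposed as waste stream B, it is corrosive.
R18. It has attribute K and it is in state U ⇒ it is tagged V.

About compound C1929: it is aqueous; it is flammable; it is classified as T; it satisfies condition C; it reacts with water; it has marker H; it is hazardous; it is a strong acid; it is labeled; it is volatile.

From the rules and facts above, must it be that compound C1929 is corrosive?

Yes

By R3 (it reacts with water, it is aqueous): it is disposed as waste stream B.
By R8 (it is flammable, it is hazardous): it has attribute K.
By R14 (it has attribute K, it reacts with water, it has marker H): it is in state U.
By R4 (it is in state U, it is aqueous): it satisfies condition P.
By R17 (it satisfies condition P, it is disposed as waste stream B): it is corrosive.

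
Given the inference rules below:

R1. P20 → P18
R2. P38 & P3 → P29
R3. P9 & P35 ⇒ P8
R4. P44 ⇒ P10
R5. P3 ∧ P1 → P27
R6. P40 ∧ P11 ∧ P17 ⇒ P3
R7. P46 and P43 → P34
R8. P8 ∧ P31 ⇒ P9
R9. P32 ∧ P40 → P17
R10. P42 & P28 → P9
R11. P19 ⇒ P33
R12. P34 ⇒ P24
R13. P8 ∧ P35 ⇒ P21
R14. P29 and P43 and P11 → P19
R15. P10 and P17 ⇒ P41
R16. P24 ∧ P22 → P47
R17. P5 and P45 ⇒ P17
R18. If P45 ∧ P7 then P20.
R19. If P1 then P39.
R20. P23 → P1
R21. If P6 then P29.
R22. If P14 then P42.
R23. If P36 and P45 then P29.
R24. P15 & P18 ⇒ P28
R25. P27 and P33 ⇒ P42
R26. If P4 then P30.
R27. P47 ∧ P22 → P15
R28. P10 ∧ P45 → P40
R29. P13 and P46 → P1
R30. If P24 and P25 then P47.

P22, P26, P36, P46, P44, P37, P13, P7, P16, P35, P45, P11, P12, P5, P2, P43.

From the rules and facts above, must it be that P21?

Yes

P10  (by R4: P44)
P34  (by R7: P46, P43)
P24  (by R12: P34)
P47  (by R16: P24, P22)
P17  (by R17: P5, P45)
P20  (by R18: P45, P7)
P29  (by R23: P36, P45)
P15  (by R27: P47, P22)
P40  (by R28: P10, P45)
P1  (by R29: P13, P46)
P18  (by R1: P20)
P3  (by R6: P40, P11, P17)
P19  (by R14: P29, P43, P11)
P28  (by R24: P15, P18)
P27  (by R5: P3, P1)
P33  (by R11: P19)
P42  (by R25: P27, P33)
P9  (by R10: P42, P28)
P8  (by R3: P9, P35)
P21  (by R13: P8, P35)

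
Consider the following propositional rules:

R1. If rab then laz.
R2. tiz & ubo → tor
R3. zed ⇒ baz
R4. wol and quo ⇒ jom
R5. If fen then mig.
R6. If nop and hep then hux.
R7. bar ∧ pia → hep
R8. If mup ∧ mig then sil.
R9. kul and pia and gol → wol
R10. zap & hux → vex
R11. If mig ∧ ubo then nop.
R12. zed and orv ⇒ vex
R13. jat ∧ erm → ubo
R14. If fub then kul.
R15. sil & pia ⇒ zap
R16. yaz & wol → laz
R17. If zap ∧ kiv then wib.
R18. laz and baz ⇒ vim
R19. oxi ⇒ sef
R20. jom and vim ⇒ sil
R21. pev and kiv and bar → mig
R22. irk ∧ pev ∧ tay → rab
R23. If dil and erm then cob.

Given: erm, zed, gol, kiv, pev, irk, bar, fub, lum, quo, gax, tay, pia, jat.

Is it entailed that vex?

baz  (by R3: zed)
hep  (by R7: bar, pia)
ubo  (by R13: jat, erm)
kul  (by R14: fub)
mig  (by R21: pev, kiv, bar)
rab  (by R22: irk, pev, tay)
laz  (by R1: rab)
wol  (by R9: kul, pia, gol)
nop  (by R11: mig, ubo)
vim  (by R18: laz, baz)
jom  (by R4: wol, quo)
hux  (by R6: nop, hep)
sil  (by R20: jom, vim)
zap  (by R15: sil, pia)
vex  (by R10: zap, hux)

Yes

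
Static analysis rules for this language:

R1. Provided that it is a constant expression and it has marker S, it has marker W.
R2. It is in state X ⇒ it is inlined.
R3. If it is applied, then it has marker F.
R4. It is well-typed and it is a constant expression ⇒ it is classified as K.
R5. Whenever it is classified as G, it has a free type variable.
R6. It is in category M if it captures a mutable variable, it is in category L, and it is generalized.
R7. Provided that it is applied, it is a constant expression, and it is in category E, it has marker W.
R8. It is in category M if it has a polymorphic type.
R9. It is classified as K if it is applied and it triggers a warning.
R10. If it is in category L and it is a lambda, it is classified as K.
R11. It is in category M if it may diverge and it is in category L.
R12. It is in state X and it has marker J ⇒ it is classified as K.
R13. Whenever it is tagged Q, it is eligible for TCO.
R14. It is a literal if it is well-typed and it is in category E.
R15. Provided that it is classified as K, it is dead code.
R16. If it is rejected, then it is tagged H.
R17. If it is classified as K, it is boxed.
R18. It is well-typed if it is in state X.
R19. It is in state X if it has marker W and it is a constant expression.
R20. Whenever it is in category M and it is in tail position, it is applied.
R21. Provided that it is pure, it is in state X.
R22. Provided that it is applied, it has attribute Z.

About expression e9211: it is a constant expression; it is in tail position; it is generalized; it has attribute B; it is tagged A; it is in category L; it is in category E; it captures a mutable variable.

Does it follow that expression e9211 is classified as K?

By R6 (it captures a mutable variable, it is in category L, it is generalized): it is in category M.
By R20 (it is in category M, it is in tail position): it is applied.
By R7 (it is applied, it is a constant expression, it is in category E): it has marker W.
By R19 (it has marker W, it is a constant expression): it is in state X.
By R18 (it is in state X): it is well-typed.
By R4 (it is well-typed, it is a constant expression): it is classified as K.

Yes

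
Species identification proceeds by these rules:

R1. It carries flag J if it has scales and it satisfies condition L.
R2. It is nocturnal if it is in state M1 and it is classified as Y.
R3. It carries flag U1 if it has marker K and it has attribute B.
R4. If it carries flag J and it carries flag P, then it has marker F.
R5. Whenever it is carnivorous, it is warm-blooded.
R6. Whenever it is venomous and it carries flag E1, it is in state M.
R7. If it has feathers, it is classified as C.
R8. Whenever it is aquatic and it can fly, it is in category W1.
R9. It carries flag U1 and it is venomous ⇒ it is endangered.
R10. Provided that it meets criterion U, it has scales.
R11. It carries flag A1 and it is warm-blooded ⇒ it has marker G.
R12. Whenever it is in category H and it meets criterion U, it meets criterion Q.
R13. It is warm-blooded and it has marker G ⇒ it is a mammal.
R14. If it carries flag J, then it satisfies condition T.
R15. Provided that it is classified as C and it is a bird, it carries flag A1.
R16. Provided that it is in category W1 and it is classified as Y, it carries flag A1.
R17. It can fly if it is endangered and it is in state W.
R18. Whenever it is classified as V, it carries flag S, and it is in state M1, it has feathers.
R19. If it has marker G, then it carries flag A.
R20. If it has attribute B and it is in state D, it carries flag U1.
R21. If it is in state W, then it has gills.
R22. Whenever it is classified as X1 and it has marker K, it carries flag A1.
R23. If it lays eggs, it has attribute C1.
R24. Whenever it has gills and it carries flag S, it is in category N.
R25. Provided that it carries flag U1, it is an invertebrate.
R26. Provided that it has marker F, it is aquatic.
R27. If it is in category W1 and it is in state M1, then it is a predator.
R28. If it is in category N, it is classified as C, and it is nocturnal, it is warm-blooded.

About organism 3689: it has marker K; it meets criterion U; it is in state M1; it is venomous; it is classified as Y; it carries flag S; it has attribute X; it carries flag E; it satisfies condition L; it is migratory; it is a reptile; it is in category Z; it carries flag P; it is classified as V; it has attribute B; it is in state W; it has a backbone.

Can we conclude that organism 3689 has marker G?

By R2 (it is in state M1, it is classified as Y): it is nocturnal.
By R3 (it has marker K, it has attribute B): it carries flag U1.
By R9 (it carries flag U1, it is venomous): it is endangered.
By R10 (it meets criterion U): it has scales.
By R17 (it is endangered, it is in state W): it can fly.
By R18 (it is classified as V, it carries flag S, it is in state M1): it has feathers.
By R21 (it is in state W): it has gills.
By R24 (it has gills, it carries flag S): it is in category N.
By R1 (it has scales, it satisfies condition L): it carries flag J.
By R4 (it carries flag J, it carries flag P): it has marker F.
By R7 (it has feathers): it is classified as C.
By R26 (it has marker F): it is aquatic.
By R28 (it is in category N, it is classified as C, it is nocturnal): it is warm-blooded.
By R8 (it is aquatic, it can fly): it is in category W1.
By R16 (it is in category W1, it is classified as Y): it carries flag A1.
By R11 (it carries flag A1, it is warm-blooded): it has marker G.

Yes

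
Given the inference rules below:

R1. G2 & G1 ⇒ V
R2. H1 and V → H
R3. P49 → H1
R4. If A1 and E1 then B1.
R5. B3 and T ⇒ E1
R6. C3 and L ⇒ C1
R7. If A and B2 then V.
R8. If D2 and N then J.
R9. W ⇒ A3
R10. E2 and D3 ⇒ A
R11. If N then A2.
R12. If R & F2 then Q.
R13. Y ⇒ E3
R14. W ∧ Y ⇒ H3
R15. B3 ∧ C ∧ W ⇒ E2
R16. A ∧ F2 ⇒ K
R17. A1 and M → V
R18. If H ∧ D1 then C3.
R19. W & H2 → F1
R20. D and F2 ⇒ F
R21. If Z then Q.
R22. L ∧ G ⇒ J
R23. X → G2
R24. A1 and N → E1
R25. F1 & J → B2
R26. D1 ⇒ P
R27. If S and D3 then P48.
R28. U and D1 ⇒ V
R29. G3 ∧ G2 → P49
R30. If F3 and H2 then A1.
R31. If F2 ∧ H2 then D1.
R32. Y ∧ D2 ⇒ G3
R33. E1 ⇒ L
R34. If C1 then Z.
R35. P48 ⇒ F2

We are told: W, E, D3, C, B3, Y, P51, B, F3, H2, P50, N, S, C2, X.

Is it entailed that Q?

No

Forward chaining from the given facts derives: A3, A2, E3, H3, E2, F1, G2, P48, A1, F2, A, K, E1, D1, L, B1, P.
Rules concluding Q: R12 needs R; R21 needs Z — none of these are established.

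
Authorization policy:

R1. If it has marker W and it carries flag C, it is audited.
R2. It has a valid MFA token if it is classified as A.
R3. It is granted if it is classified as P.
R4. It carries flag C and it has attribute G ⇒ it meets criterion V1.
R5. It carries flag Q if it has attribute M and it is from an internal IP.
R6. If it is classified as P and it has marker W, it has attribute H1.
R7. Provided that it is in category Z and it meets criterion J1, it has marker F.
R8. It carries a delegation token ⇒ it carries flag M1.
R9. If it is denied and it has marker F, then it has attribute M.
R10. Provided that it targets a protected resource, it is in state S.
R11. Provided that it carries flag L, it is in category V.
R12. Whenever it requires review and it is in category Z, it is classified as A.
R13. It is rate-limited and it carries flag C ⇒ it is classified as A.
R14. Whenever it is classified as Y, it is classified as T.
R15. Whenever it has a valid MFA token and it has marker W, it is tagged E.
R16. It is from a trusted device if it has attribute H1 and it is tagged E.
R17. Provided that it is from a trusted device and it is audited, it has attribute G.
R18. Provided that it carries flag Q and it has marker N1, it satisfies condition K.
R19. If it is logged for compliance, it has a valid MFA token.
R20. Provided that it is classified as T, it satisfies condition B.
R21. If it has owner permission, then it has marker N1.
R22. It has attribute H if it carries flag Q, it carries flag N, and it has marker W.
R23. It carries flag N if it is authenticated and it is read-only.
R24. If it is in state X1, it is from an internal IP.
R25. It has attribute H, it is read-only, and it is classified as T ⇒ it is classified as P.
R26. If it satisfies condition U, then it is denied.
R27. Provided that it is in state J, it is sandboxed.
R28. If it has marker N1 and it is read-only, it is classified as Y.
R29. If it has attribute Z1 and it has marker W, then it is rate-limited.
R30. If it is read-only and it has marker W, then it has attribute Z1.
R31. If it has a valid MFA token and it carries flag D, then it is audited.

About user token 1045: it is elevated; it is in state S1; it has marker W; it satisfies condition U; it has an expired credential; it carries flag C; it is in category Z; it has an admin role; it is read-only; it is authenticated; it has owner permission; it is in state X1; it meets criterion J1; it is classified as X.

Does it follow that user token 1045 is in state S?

Forward chaining from the given facts derives: is audited, has marker F, has marker N1, carries flag N, is from an internal IP, is denied, is classified as Y, has attribute Z1, has attribute M, is classified as T, satisfies condition B, is rate-limited, carries flag Q, is classified as A, satisfies condition K, has attribute H, is classified as P, has a valid MFA token, is granted, has attribute H1, is tagged E, is from a trusted device, has attribute G, meets criterion V1.
The only rule concluding "it is in state S" is R10, which needs "it targets a protected resource"; that is never established.

No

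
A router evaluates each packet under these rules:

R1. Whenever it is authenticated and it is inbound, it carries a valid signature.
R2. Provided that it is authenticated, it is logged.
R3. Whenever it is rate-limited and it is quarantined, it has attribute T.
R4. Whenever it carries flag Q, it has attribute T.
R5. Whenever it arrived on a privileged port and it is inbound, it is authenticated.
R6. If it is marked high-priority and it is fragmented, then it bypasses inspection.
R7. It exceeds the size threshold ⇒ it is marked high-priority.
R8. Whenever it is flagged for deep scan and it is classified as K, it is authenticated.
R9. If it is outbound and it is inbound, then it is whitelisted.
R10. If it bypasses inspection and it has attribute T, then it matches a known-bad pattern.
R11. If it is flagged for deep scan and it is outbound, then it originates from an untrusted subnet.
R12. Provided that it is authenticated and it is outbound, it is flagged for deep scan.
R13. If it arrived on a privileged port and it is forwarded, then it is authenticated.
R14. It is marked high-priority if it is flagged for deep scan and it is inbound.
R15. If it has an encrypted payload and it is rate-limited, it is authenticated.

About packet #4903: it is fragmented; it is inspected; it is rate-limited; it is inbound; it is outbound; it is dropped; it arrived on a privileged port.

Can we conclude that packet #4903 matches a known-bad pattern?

No

Forward chaining from the given facts derives: is authenticated, is whitelisted, is flagged for deep scan, is marked high-priority, carries a valid signature, is logged, bypasses inspection, originates from an untrusted subnet.
The only rule concluding "it matches a known-bad pattern" is R10, which needs "it has attribute T"; that is never established.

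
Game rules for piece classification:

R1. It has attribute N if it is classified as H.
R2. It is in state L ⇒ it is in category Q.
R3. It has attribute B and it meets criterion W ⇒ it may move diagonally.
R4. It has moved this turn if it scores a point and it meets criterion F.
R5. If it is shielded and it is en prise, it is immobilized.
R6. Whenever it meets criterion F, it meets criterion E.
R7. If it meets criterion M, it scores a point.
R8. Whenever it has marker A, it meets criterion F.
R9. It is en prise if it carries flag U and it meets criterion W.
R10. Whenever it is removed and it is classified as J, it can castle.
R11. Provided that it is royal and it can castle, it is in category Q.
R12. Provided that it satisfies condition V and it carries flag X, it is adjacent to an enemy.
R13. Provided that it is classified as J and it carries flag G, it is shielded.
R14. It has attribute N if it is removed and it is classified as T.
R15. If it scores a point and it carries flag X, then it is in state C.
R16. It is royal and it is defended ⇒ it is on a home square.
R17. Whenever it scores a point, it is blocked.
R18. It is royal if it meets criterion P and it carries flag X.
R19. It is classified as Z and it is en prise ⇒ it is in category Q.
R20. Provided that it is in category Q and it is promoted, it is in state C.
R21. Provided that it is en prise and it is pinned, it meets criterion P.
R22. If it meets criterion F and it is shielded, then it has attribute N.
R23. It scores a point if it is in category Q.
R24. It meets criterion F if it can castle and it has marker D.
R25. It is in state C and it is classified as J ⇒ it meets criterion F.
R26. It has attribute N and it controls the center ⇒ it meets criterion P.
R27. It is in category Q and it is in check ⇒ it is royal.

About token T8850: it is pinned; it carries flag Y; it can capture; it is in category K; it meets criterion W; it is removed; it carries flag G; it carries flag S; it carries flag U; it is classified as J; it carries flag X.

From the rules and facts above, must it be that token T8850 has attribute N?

By R9 (it carries flag U, it meets criterion W): it is en prise.
By R10 (it is removed, it is classified as J): it can castle.
By R13 (it is classified as J, it carries flag G): it is shielded.
By R21 (it is en prise, it is pinned): it meets criterion P.
By R18 (it meets criterion P, it carries flag X): it is royal.
By R11 (it is royal, it can castle): it is in category Q.
By R23 (it is in category Q): it scores a point.
By R15 (it scores a point, it carries flag X): it is in state C.
By R25 (it is in state C, it is classified as J): it meets criterion F.
By R22 (it meets criterion F, it is shielded): it has attribute N.

Yes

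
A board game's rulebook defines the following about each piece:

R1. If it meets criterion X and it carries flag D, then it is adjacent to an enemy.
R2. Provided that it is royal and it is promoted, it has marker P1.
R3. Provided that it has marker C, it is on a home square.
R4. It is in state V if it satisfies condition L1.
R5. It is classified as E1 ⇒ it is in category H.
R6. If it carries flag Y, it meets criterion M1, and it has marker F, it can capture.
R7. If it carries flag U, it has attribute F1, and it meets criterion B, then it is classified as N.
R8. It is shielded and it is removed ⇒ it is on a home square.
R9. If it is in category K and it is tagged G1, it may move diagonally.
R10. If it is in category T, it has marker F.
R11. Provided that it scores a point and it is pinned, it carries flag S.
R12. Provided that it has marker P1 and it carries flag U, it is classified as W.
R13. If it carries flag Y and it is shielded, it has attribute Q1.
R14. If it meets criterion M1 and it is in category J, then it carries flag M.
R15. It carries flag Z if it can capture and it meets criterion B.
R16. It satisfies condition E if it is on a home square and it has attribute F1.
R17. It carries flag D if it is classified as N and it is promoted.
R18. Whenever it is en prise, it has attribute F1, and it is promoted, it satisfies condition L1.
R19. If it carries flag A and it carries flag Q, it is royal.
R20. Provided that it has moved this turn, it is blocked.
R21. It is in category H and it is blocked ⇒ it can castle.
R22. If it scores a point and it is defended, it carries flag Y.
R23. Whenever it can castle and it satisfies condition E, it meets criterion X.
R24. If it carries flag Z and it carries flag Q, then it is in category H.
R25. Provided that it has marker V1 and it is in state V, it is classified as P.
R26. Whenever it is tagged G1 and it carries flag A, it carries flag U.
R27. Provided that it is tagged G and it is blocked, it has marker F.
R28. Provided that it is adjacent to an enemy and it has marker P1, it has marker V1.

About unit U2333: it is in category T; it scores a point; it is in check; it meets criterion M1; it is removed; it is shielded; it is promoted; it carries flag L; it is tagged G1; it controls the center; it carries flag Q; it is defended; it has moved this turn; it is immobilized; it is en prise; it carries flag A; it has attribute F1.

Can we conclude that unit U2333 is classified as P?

Forward chaining from the given facts derives: is on a home square, has marker F, satisfies condition E, satisfies condition L1, is royal, is blocked, carries flag Y, carries flag U, has marker P1, is in state V, can capture, is classified as W, has attribute Q1.
The only rule concluding "it is classified as P" is R25, which needs "it has marker V1"; that is never established.

No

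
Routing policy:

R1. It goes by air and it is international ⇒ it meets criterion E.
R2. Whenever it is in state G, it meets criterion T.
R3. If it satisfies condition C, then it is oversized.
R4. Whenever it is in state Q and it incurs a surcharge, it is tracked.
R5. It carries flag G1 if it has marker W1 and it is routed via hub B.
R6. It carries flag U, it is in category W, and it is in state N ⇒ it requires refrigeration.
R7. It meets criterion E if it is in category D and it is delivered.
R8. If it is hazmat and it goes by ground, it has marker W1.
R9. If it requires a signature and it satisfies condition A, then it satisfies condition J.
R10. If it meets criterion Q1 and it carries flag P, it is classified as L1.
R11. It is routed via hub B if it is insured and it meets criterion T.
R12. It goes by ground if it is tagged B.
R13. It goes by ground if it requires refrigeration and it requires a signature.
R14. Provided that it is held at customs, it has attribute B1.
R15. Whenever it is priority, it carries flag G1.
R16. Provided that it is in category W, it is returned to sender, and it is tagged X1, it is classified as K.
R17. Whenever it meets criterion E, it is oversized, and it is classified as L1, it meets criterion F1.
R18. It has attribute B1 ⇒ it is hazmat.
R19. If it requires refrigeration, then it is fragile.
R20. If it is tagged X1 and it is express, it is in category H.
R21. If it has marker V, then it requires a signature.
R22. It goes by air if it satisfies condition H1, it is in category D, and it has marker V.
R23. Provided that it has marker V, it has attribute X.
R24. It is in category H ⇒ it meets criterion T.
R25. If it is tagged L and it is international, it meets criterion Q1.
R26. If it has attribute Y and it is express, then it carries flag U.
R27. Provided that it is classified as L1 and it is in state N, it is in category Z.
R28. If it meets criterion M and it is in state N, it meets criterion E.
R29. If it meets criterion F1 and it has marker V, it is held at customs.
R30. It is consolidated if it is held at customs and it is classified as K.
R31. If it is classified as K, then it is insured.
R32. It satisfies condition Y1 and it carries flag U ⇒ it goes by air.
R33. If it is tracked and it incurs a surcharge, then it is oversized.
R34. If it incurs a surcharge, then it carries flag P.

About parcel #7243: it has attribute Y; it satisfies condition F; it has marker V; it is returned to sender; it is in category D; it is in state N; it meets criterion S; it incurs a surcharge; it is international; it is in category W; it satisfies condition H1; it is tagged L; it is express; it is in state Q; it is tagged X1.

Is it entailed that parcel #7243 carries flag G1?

By R4 (it is in state Q, it incurs a surcharge): it is tracked.
By R16 (it is in category W, it is returned to sender, it is tagged X1): it is classified as K.
By R20 (it is tagged X1, it is express): it is in category H.
By R21 (it has marker V): it requires a signature.
By R22 (it satisfies condition H1, it is in category D, it has marker V): it goes by air.
By R24 (it is in category H): it meets criterion T.
By R25 (it is tagged L, it is international): it meets criterion Q1.
By R26 (it has attribute Y, it is express): it carries flag U.
By R31 (it is classified as K): it is insured.
By R33 (it is tracked, it incurs a surcharge): it is oversized.
By R34 (it incurs a surcharge): it carries flag P.
By R1 (it goes by air, it is international): it meets criterion E.
By R6 (it carries flag U, it is in category W, it is in state N): it requires refrigeration.
By R10 (it meets criterion Q1, it carries flag P): it is classified as L1.
By R11 (it is insured, it meets criterion T): it is routed via hub B.
By R13 (it requires refrigeration, it requires a signature): it goes by ground.
By R17 (it meets criterion E, it is oversized, it is classified as L1): it meets criterion F1.
By R29 (it meets criterion F1, it has marker V): it is held at customs.
By R14 (it is held at customs): it has attribute B1.
By R18 (it has attribute B1): it is hazmat.
By R8 (it is hazmat, it goes by ground): it has marker W1.
By R5 (it has marker W1, it is routed via hub B): it carries flag G1.

Yes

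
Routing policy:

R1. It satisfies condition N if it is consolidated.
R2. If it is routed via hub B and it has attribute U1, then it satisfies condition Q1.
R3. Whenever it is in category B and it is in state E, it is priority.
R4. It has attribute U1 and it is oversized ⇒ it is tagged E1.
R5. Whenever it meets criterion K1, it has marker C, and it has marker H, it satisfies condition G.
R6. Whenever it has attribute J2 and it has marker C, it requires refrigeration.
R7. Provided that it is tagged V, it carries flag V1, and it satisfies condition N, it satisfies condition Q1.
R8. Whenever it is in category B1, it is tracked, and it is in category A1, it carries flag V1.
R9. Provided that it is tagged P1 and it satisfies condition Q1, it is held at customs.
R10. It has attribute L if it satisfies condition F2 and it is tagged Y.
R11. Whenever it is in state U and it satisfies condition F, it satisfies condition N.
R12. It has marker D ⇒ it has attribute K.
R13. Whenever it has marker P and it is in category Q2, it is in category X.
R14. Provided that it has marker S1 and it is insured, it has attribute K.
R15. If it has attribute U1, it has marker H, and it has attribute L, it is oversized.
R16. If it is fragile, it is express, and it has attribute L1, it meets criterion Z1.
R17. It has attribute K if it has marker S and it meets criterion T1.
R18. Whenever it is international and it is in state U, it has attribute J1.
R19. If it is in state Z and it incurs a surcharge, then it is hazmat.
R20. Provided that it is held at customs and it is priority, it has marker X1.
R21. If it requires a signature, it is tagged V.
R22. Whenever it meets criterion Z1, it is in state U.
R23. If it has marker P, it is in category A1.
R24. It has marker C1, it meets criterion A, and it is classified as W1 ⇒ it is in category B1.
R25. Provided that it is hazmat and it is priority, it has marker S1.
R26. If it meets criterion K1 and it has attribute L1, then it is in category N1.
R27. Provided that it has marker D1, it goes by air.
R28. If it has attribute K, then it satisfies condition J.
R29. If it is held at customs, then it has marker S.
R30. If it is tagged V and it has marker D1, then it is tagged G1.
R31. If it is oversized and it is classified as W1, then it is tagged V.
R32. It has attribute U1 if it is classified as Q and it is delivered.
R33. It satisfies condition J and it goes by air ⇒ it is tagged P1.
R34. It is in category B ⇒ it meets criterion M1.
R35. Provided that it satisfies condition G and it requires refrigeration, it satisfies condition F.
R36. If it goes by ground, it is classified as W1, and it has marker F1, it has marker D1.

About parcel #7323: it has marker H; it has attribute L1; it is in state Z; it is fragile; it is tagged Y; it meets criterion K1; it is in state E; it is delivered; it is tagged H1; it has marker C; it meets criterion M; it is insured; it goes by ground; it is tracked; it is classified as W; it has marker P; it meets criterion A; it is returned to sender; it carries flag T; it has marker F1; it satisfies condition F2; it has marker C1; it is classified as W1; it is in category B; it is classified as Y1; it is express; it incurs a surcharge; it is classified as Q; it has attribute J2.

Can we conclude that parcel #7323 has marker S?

By R3 (it is in category B, it is in state E): it is priority.
By R5 (it meets criterion K1, it has marker C, it has marker H): it satisfies condition G.
By R6 (it has attribute J2, it has marker C): it requires refrigeration.
By R10 (it satisfies condition F2, it is tagged Y): it has attribute L.
By R16 (it is fragile, it is express, it has attribute L1): it meets criterion Z1.
By R19 (it is in state Z, it incurs a surcharge): it is hazmat.
By R22 (it meets criterion Z1): it is in state U.
By R23 (it has marker P): it is in category A1.
By R24 (it has marker C1, it meets criterion A, it is classified as W1): it is in category B1.
By R25 (it is hazmat, it is priority): it has marker S1.
By R32 (it is classified as Q, it is delivered): it has attribute U1.
By R35 (it satisfies condition G, it requires refrigeration): it satisfies condition F.
By R36 (it goes by ground, it is classified as W1, it has marker F1): it has marker D1.
By R8 (it is in category B1, it is tracked, it is in category A1): it carries flag V1.
By R11 (it is in state U, it satisfies condition F): it satisfies condition N.
By R14 (it has marker S1, it is insured): it has attribute K.
By R15 (it has attribute U1, it has marker H, it has attribute L): it is oversized.
By R27 (it has marker D1): it goes by air.
By R28 (it has attribute K): it satisfies condition J.
By R31 (it is oversized, it is classified as W1): it is tagged V.
By R33 (it satisfies condition J, it goes by air): it is tagged P1.
By R7 (it is tagged V, it carries flag V1, it satisfies condition N): it satisfies condition Q1.
By R9 (it is tagged P1, it satisfies condition Q1): it is held at customs.
By R29 (it is held at customs): it has marker S.

Yes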